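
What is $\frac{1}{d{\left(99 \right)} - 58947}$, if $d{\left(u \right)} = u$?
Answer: $- \frac{1}{58848} \approx -1.6993 \cdot 10^{-5}$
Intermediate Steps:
$\frac{1}{d{\left(99 \right)} - 58947} = \frac{1}{99 - 58947} = \frac{1}{-58848} = - \frac{1}{58848}$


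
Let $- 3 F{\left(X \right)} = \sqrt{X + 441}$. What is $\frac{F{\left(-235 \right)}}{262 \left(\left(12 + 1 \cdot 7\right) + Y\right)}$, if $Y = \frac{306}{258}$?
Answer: $- \frac{43 \sqrt{206}}{682248} \approx -0.00090461$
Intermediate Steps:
$F{\left(X \right)} = - \frac{\sqrt{441 + X}}{3}$ ($F{\left(X \right)} = - \frac{\sqrt{X + 441}}{3} = - \frac{\sqrt{441 + X}}{3}$)
$Y = \frac{51}{43}$ ($Y = 306 \cdot \frac{1}{258} = \frac{51}{43} \approx 1.186$)
$\frac{F{\left(-235 \right)}}{262 \left(\left(12 + 1 \cdot 7\right) + Y\right)} = \frac{\left(- \frac{1}{3}\right) \sqrt{441 - 235}}{262 \left(\left(12 + 1 \cdot 7\right) + \frac{51}{43}\right)} = \frac{\left(- \frac{1}{3}\right) \sqrt{206}}{262 \left(\left(12 + 7\right) + \frac{51}{43}\right)} = \frac{\left(- \frac{1}{3}\right) \sqrt{206}}{262 \left(19 + \frac{51}{43}\right)} = \frac{\left(- \frac{1}{3}\right) \sqrt{206}}{262 \cdot \frac{868}{43}} = \frac{\left(- \frac{1}{3}\right) \sqrt{206}}{\frac{227416}{43}} = - \frac{\sqrt{206}}{3} \cdot \frac{43}{227416} = - \frac{43 \sqrt{206}}{682248}$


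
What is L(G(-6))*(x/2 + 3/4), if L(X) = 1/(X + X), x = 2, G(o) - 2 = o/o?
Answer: 7/24 ≈ 0.29167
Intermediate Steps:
G(o) = 3 (G(o) = 2 + o/o = 2 + 1 = 3)
L(X) = 1/(2*X)
L(G(-6))*(x/2 + 3/4) = ((½)/3)*(2/2 + 3/4) = ((½)*(⅓))*(2*(½) + 3*(¼)) = (1 + ¾)/6 = (⅙)*(7/4) = 7/24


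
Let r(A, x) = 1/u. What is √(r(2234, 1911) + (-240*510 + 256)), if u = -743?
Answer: I*√67429473799/743 ≈ 349.49*I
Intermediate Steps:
r(A, x) = -1/743 (r(A, x) = 1/(-743) = -1/743)
√(r(2234, 1911) + (-240*510 + 256)) = √(-1/743 + (-240*510 + 256)) = √(-1/743 + (-122400 + 256)) = √(-1/743 - 122144) = √(-90752993/743) = I*√67429473799/743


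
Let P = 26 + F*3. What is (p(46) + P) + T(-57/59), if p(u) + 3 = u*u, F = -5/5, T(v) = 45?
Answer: 2181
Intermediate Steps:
F = -1 (F = -5*⅕ = -1)
p(u) = -3 + u² (p(u) = -3 + u*u = -3 + u²)
P = 23 (P = 26 - 1*3 = 26 - 3 = 23)
(p(46) + P) + T(-57/59) = ((-3 + 46²) + 23) + 45 = ((-3 + 2116) + 23) + 45 = (2113 + 23) + 45 = 2136 + 45 = 2181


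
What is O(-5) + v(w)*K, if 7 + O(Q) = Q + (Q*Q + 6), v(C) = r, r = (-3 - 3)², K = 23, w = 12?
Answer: 847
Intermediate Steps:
r = 36 (r = (-6)² = 36)
v(C) = 36
O(Q) = -1 + Q + Q² (O(Q) = -7 + (Q + (Q*Q + 6)) = -7 + (Q + (Q² + 6)) = -7 + (Q + (6 + Q²)) = -7 + (6 + Q + Q²) = -1 + Q + Q²)
O(-5) + v(w)*K = (-1 - 5 + (-5)²) + 36*23 = (-1 - 5 + 25) + 828 = 19 + 828 = 847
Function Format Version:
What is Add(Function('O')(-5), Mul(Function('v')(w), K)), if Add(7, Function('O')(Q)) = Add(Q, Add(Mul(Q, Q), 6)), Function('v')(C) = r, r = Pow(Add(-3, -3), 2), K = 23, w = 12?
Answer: 847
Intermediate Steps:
r = 36 (r = Pow(-6, 2) = 36)
Function('v')(C) = 36
Function('O')(Q) = Add(-1, Q, Pow(Q, 2)) (Function('O')(Q) = Add(-7, Add(Q, Add(Mul(Q, Q), 6))) = Add(-7, Add(Q, Add(Pow(Q, 2), 6))) = Add(-7, Add(Q, Add(6, Pow(Q, 2)))) = Add(-7, Add(6, Q, Pow(Q, 2))) = Add(-1, Q, Pow(Q, 2)))
Add(Function('O')(-5), Mul(Function('v')(w), K)) = Add(Add(-1, -5, Pow(-5, 2)), Mul(36, 23)) = Add(Add(-1, -5, 25), 828) = Add(19, 828) = 847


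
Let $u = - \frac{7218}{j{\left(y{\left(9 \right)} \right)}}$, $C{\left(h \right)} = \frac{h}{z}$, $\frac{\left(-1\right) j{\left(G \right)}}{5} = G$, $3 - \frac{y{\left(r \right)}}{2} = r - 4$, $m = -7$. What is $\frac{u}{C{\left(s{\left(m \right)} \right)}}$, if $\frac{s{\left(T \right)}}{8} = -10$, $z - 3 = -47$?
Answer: $- \frac{39699}{200} \approx -198.5$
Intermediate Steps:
$z = -44$ ($z = 3 - 47 = -44$)
$y{\left(r \right)} = 14 - 2 r$ ($y{\left(r \right)} = 6 - 2 \left(r - 4\right) = 6 - 2 \left(-4 + r\right) = 6 - \left(-8 + 2 r\right) = 14 - 2 r$)
$j{\left(G \right)} = - 5 G$
$s{\left(T \right)} = -80$ ($s{\left(T \right)} = 8 \left(-10\right) = -80$)
$C{\left(h \right)} = - \frac{h}{44}$ ($C{\left(h \right)} = \frac{h}{-44} = h \left(- \frac{1}{44}\right) = - \frac{h}{44}$)
$u = - \frac{3609}{10}$ ($u = - \frac{7218}{\left(-5\right) \left(14 - 18\right)} = - \frac{7218}{\left(-5\right) \left(-4\right)} = - \frac{7218}{20} = \left(-7218\right) \frac{1}{20} = - \frac{3609}{10} \approx -360.9$)
$\frac{u}{C{\left(s{\left(m \right)} \right)}} = - \frac{3609}{10 \left(\left(- \frac{1}{44}\right) \left(-80\right)\right)} = - \frac{3609}{10 \cdot \frac{20}{11}} = \left(- \frac{3609}{10}\right) \frac{11}{20} = - \frac{39699}{200}$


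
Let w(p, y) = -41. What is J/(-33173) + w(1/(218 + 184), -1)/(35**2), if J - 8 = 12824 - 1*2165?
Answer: -294432/829325 ≈ -0.35503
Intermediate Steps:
J = 10667 (J = 8 + (12824 - 1*2165) = 8 + (12824 - 2165) = 8 + 10659 = 10667)
J/(-33173) + w(1/(218 + 184), -1)/(35**2) = 10667/(-33173) - 41/(35**2) = 10667*(-1/33173) - 41/1225 = -10667/33173 - 41*1/1225 = -10667/33173 - 41/1225 = -294432/829325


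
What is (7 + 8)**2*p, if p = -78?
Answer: -17550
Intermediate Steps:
(7 + 8)**2*p = (7 + 8)**2*(-78) = 15**2*(-78) = 225*(-78) = -17550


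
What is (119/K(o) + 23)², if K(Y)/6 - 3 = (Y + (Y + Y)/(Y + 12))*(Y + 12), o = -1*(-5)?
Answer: 3798601/7056 ≈ 538.35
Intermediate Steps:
o = 5
K(Y) = 18 + 6*(12 + Y)*(Y + 2*Y/(12 + Y)) (K(Y) = 18 + 6*((Y + (Y + Y)/(Y + 12))*(Y + 12)) = 18 + 6*((Y + (2*Y)/(12 + Y))*(12 + Y)) = 18 + 6*((Y + 2*Y/(12 + Y))*(12 + Y)) = 18 + 6*((12 + Y)*(Y + 2*Y/(12 + Y))) = 18 + 6*(12 + Y)*(Y + 2*Y/(12 + Y)))
(119/K(o) + 23)² = (119/(18 + 6*5² + 84*5) + 23)² = (119/(18 + 6*25 + 420) + 23)² = (119/(18 + 150 + 420) + 23)² = (119/588 + 23)² = (119*(1/588) + 23)² = (17/84 + 23)² = (1949/84)² = 3798601/7056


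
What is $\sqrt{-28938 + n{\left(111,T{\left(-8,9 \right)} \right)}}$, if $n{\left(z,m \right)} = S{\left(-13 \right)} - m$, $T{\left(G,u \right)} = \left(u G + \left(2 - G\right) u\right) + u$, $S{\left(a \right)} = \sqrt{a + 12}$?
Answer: $\sqrt{-28965 + i} \approx 0.003 + 170.19 i$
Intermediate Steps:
$S{\left(a \right)} = \sqrt{12 + a}$
$T{\left(G,u \right)} = u + G u + u \left(2 - G\right)$ ($T{\left(G,u \right)} = \left(G u + u \left(2 - G\right)\right) + u = u + G u + u \left(2 - G\right)$)
$n{\left(z,m \right)} = i - m$ ($n{\left(z,m \right)} = \sqrt{12 - 13} - m = \sqrt{-1} - m = i - m$)
$\sqrt{-28938 + n{\left(111,T{\left(-8,9 \right)} \right)}} = \sqrt{-28938 + \left(i - 3 \cdot 9\right)} = \sqrt{-28938 + \left(i - 27\right)} = \sqrt{-28938 - \left(27 - i\right)} = \sqrt{-28965 + i}$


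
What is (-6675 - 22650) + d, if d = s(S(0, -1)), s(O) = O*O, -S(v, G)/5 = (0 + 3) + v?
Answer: -29100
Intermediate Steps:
S(v, G) = -15 - 5*v (S(v, G) = -5*((0 + 3) + v) = -5*(3 + v) = -15 - 5*v)
s(O) = O²
d = 225 (d = (-15 - 5*0)² = (-15 + 0)² = (-15)² = 225)
(-6675 - 22650) + d = (-6675 - 22650) + 225 = -29325 + 225 = -29100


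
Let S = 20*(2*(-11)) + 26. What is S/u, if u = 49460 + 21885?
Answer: -414/71345 ≈ -0.0058028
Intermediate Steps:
u = 71345
S = -414 (S = 20*(-22) + 26 = -440 + 26 = -414)
S/u = -414/71345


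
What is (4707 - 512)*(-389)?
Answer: -1631855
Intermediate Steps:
(4707 - 512)*(-389) = 4195*(-389) = -1631855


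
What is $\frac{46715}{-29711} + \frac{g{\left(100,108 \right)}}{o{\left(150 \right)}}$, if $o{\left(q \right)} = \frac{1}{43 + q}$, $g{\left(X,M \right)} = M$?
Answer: $\frac{619249369}{29711} \approx 20842.0$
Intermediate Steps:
$\frac{46715}{-29711} + \frac{g{\left(100,108 \right)}}{o{\left(150 \right)}} = \frac{46715}{-29711} + \frac{108}{\frac{1}{43 + 150}} = 46715 \left(- \frac{1}{29711}\right) + \frac{108}{\frac{1}{193}} = - \frac{46715}{29711} + 108 \frac{1}{\frac{1}{193}} = - \frac{46715}{29711} + 108 \cdot 193 = - \frac{46715}{29711} + 20844 = \frac{619249369}{29711}$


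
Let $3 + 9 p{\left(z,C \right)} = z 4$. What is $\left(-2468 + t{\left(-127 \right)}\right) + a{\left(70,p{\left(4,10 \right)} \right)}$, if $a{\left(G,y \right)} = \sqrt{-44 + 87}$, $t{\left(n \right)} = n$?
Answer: $-2595 + \sqrt{43} \approx -2588.4$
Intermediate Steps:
$p{\left(z,C \right)} = - \frac{1}{3} + \frac{4 z}{9}$ ($p{\left(z,C \right)} = - \frac{1}{3} + \frac{z 4}{9} = - \frac{1}{3} + \frac{4 z}{9}$)
$a{\left(G,y \right)} = \sqrt{43}$
$\left(-2468 + t{\left(-127 \right)}\right) + a{\left(70,p{\left(4,10 \right)} \right)} = \left(-2468 - 127\right) + \sqrt{43} = -2595 + \sqrt{43}$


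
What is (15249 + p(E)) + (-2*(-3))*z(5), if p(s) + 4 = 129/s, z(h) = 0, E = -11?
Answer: 167566/11 ≈ 15233.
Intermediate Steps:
p(s) = -4 + 129/s
(15249 + p(E)) + (-2*(-3))*z(5) = (15249 + (-4 + 129/(-11))) - 2*(-3)*0 = (15249 + (-4 + 129*(-1/11))) + 6*0 = (15249 + (-4 - 129/11)) + 0 = (15249 - 173/11) + 0 = 167566/11 + 0 = 167566/11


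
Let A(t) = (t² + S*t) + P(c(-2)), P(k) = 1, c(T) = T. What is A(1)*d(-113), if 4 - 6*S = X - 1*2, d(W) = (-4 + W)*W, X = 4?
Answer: 30849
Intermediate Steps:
d(W) = W*(-4 + W)
S = ⅓ (S = ⅔ - (4 - 1*2)/6 = ⅔ - (4 - 2)/6 = ⅔ - ⅙*2 = ⅔ - ⅓ = ⅓ ≈ 0.33333)
A(t) = 1 + t² + t/3 (A(t) = (t² + t/3) + 1 = 1 + t² + t/3)
A(1)*d(-113) = (1 + 1² + (⅓)*1)*(-113*(-4 - 113)) = (1 + 1 + ⅓)*(-113*(-117)) = (7/3)*13221 = 30849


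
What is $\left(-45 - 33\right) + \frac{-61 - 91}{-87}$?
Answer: $- \frac{6634}{87} \approx -76.253$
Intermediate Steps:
$\left(-45 - 33\right) + \frac{-61 - 91}{-87} = -78 - - \frac{152}{87} = -78 + \frac{152}{87} = - \frac{6634}{87}$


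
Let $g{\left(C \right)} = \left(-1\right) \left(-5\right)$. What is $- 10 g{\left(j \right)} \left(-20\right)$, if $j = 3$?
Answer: $1000$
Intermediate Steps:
$g{\left(C \right)} = 5$
$- 10 g{\left(j \right)} \left(-20\right) = \left(-10\right) 5 \left(-20\right) = \left(-50\right) \left(-20\right) = 1000$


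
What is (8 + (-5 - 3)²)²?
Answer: 5184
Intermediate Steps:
(8 + (-5 - 3)²)² = (8 + (-8)²)² = (8 + 64)² = 72² = 5184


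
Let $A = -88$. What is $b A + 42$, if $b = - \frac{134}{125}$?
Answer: $\frac{17042}{125} \approx 136.34$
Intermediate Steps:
$b = - \frac{134}{125}$ ($b = \left(-134\right) \frac{1}{125} = - \frac{134}{125} \approx -1.072$)
$b A + 42 = \left(- \frac{134}{125}\right) \left(-88\right) + 42 = \frac{11792}{125} + 42 = \frac{17042}{125}$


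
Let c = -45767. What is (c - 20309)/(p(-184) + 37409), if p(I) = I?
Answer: -66076/37225 ≈ -1.7750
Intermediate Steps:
(c - 20309)/(p(-184) + 37409) = (-45767 - 20309)/(-184 + 37409) = -66076/37225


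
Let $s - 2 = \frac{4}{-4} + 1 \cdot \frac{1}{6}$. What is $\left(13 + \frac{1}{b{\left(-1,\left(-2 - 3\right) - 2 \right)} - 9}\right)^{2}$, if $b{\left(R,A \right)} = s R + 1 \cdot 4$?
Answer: $\frac{225625}{1369} \approx 164.81$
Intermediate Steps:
$s = \frac{7}{6}$ ($s = 2 + \left(\frac{4}{-4} + 1 \cdot \frac{1}{6}\right) = 2 + \left(4 \left(- \frac{1}{4}\right) + 1 \cdot \frac{1}{6}\right) = 2 + \left(-1 + \frac{1}{6}\right) = 2 - \frac{5}{6} = \frac{7}{6} \approx 1.1667$)
$b{\left(R,A \right)} = 4 + \frac{7 R}{6}$ ($b{\left(R,A \right)} = \frac{7 R}{6} + 1 \cdot 4 = \frac{7 R}{6} + 4 = 4 + \frac{7 R}{6}$)
$\left(13 + \frac{1}{b{\left(-1,\left(-2 - 3\right) - 2 \right)} - 9}\right)^{2} = \left(13 + \frac{1}{\left(4 + \frac{7}{6} \left(-1\right)\right) - 9}\right)^{2} = \left(13 + \frac{1}{\left(4 - \frac{7}{6}\right) - 9}\right)^{2} = \left(13 + \frac{1}{\frac{17}{6} - 9}\right)^{2} = \left(13 + \frac{1}{- \frac{37}{6}}\right)^{2} = \left(13 - \frac{6}{37}\right)^{2} = \left(\frac{475}{37}\right)^{2} = \frac{225625}{1369}$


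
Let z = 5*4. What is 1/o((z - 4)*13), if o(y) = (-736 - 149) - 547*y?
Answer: -1/114661 ≈ -8.7214e-6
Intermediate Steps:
z = 20
o(y) = -885 - 547*y
1/o((z - 4)*13) = 1/(-885 - 547*(20 - 4)*13) = 1/(-885 - 8752*13) = 1/(-885 - 547*208) = 1/(-885 - 113776) = 1/(-114661) = -1/114661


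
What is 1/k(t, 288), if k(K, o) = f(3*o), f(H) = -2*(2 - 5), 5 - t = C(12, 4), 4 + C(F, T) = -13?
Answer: ⅙ ≈ 0.16667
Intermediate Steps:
C(F, T) = -17 (C(F, T) = -4 - 13 = -17)
t = 22 (t = 5 - 1*(-17) = 5 + 17 = 22)
f(H) = 6 (f(H) = -2*(-3) = 6)
k(K, o) = 6
1/k(t, 288) = 1/6 = ⅙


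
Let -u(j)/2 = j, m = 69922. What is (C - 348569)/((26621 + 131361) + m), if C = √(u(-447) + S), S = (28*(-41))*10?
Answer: -348569/227904 + I*√10586/227904 ≈ -1.5295 + 0.00045145*I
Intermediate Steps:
S = -11480 (S = -1148*10 = -11480)
u(j) = -2*j
C = I*√10586 (C = √(-2*(-447) - 11480) = √(894 - 11480) = √(-10586) = I*√10586 ≈ 102.89*I)
(C - 348569)/((26621 + 131361) + m) = (I*√10586 - 348569)/((26621 + 131361) + 69922) = (-348569 + I*√10586)/(157982 + 69922) = (-348569 + I*√10586)/227904 = (-348569 + I*√10586)*(1/227904) = -348569/227904 + I*√10586/227904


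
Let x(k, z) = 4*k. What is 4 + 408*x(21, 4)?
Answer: 34276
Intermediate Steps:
4 + 408*x(21, 4) = 4 + 408*(4*21) = 4 + 408*84 = 4 + 34272 = 34276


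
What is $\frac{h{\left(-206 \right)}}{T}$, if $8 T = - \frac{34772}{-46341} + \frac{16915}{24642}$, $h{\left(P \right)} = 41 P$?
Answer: $- \frac{8573139867744}{182301071} \approx -47027.0$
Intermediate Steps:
$T = \frac{182301071}{1015053264}$ ($T = \frac{- \frac{34772}{-46341} + \frac{16915}{24642}}{8} = \frac{\left(-34772\right) \left(- \frac{1}{46341}\right) + 16915 \cdot \frac{1}{24642}}{8} = \frac{\frac{34772}{46341} + \frac{16915}{24642}}{8} = \frac{1}{8} \cdot \frac{182301071}{126881658} = \frac{182301071}{1015053264} \approx 0.1796$)
$\frac{h{\left(-206 \right)}}{T} = \frac{41 \left(-206\right)}{\frac{182301071}{1015053264}} = \left(-8446\right) \frac{1015053264}{182301071} = - \frac{8573139867744}{182301071}$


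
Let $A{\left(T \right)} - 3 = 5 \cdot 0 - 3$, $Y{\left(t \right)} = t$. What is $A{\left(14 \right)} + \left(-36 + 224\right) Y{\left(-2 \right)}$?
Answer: $-376$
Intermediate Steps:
$A{\left(T \right)} = 0$ ($A{\left(T \right)} = 3 + \left(5 \cdot 0 - 3\right) = 3 + \left(0 - 3\right) = 3 - 3 = 0$)
$A{\left(14 \right)} + \left(-36 + 224\right) Y{\left(-2 \right)} = 0 + \left(-36 + 224\right) \left(-2\right) = 0 + 188 \left(-2\right) = 0 - 376 = -376$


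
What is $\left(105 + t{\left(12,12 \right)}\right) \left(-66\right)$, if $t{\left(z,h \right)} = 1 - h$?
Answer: $-6204$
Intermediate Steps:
$\left(105 + t{\left(12,12 \right)}\right) \left(-66\right) = \left(105 + \left(1 - 12\right)\right) \left(-66\right) = \left(105 - 11\right) \left(-66\right) = 94 \left(-66\right) = -6204$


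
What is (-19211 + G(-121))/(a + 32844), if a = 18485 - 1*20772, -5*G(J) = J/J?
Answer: -96056/152785 ≈ -0.62870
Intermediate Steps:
G(J) = -⅕ (G(J) = -J/(5*J) = -⅕*1 = -⅕)
a = -2287 (a = 18485 - 20772 = -2287)
(-19211 + G(-121))/(a + 32844) = (-19211 - ⅕)/(-2287 + 32844) = -96056/5/30557 = -96056/5*1/30557 = -96056/152785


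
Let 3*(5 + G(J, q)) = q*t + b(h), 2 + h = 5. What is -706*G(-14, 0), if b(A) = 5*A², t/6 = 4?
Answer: -7060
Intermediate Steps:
t = 24 (t = 6*4 = 24)
h = 3 (h = -2 + 5 = 3)
G(J, q) = 10 + 8*q (G(J, q) = -5 + (q*24 + 5*3²)/3 = -5 + (24*q + 5*9)/3 = -5 + (24*q + 45)/3 = -5 + (45 + 24*q)/3 = -5 + (15 + 8*q) = 10 + 8*q)
-706*G(-14, 0) = -706*(10 + 8*0) = -706*(10 + 0) = -706*10 = -7060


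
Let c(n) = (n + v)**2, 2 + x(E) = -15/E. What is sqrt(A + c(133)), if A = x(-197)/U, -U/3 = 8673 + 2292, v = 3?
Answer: sqrt(86303327862411665)/2160105 ≈ 136.00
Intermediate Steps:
U = -32895 (U = -3*(8673 + 2292) = -3*10965 = -32895)
x(E) = -2 - 15/E
c(n) = (3 + n)**2 (c(n) = (n + 3)**2 = (3 + n)**2)
A = 379/6480315 (A = (-2 - 15/(-197))/(-32895) = (-2 - 15*(-1/197))*(-1/32895) = (-2 + 15/197)*(-1/32895) = -379/197*(-1/32895) = 379/6480315 ≈ 5.8485e-5)
sqrt(A + c(133)) = sqrt(379/6480315 + (3 + 133)**2) = sqrt(379/6480315 + 136**2) = sqrt(379/6480315 + 18496) = sqrt(119859906619/6480315) = sqrt(86303327862411665)/2160105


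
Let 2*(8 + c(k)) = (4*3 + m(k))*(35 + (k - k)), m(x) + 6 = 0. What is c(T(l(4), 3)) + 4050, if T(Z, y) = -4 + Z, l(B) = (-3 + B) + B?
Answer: 4147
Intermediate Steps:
l(B) = -3 + 2*B
m(x) = -6 (m(x) = -6 + 0 = -6)
c(k) = 97 (c(k) = -8 + ((4*3 - 6)*(35 + (k - k)))/2 = -8 + ((12 - 6)*(35 + 0))/2 = -8 + (6*35)/2 = -8 + (1/2)*210 = -8 + 105 = 97)
c(T(l(4), 3)) + 4050 = 97 + 4050 = 4147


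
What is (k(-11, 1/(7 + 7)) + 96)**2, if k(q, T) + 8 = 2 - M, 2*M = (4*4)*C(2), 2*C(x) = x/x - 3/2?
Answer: 8464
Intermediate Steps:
C(x) = -1/4 (C(x) = (x/x - 3/2)/2 = (1 - 3*1/2)/2 = (1 - 3/2)/2 = (1/2)*(-1/2) = -1/4)
M = -2 (M = ((4*4)*(-1/4))/2 = (16*(-1/4))/2 = (1/2)*(-4) = -2)
k(q, T) = -4 (k(q, T) = -8 + (2 - 1*(-2)) = -8 + (2 + 2) = -8 + 4 = -4)
(k(-11, 1/(7 + 7)) + 96)**2 = (-4 + 96)**2 = 92**2 = 8464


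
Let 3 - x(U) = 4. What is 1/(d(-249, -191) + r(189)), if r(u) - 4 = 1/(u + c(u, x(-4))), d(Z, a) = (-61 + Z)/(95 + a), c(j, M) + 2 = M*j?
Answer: 48/323 ≈ 0.14861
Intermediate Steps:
x(U) = -1 (x(U) = 3 - 1*4 = 3 - 4 = -1)
c(j, M) = -2 + M*j
d(Z, a) = (-61 + Z)/(95 + a)
r(u) = 7/2 (r(u) = 4 + 1/(u + (-2 - u)) = 4 + 1/(-2) = 4 - 1/2 = 7/2)
1/(d(-249, -191) + r(189)) = 1/((-61 - 249)/(95 - 191) + 7/2) = 1/(-310/(-96) + 7/2) = 1/(-1/96*(-310) + 7/2) = 1/(155/48 + 7/2) = 1/(323/48) = 48/323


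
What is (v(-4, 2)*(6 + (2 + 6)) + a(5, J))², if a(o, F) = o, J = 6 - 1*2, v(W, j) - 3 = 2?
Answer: 5625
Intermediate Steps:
v(W, j) = 5 (v(W, j) = 3 + 2 = 5)
J = 4 (J = 6 - 2 = 4)
(v(-4, 2)*(6 + (2 + 6)) + a(5, J))² = (5*(6 + (2 + 6)) + 5)² = (5*(6 + 8) + 5)² = (5*14 + 5)² = (70 + 5)² = 75² = 5625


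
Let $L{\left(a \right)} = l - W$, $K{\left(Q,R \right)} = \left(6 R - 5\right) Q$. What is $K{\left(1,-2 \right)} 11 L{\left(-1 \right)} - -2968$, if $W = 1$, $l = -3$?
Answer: $3716$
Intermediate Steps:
$K{\left(Q,R \right)} = Q \left(-5 + 6 R\right)$ ($K{\left(Q,R \right)} = \left(-5 + 6 R\right) Q = Q \left(-5 + 6 R\right)$)
$L{\left(a \right)} = -4$ ($L{\left(a \right)} = -3 - 1 = -4$)
$K{\left(1,-2 \right)} 11 L{\left(-1 \right)} - -2968 = 1 \left(-5 + 6 \left(-2\right)\right) 11 \left(-4\right) - -2968 = 1 \left(-5 - 12\right) 11 \left(-4\right) + 2968 = 1 \left(-17\right) 11 \left(-4\right) + 2968 = \left(-17\right) 11 \left(-4\right) + 2968 = \left(-187\right) \left(-4\right) + 2968 = 748 + 2968 = 3716$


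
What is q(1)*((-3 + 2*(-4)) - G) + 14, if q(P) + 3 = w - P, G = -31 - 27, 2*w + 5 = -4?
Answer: -771/2 ≈ -385.50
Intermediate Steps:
w = -9/2 (w = -5/2 + (½)*(-4) = -5/2 - 2 = -9/2 ≈ -4.5000)
G = -58
q(P) = -15/2 - P (q(P) = -3 + (-9/2 - P) = -15/2 - P)
q(1)*((-3 + 2*(-4)) - G) + 14 = (-15/2 - 1*1)*((-3 + 2*(-4)) - 1*(-58)) + 14 = (-15/2 - 1)*((-3 - 8) + 58) + 14 = -17*(-11 + 58)/2 + 14 = -17/2*47 + 14 = -799/2 + 14 = -771/2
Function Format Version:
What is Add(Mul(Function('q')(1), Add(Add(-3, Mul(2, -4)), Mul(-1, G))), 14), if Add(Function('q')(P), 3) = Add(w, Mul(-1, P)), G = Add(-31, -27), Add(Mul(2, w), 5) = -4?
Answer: Rational(-771, 2) ≈ -385.50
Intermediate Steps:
w = Rational(-9, 2) (w = Add(Rational(-5, 2), Mul(Rational(1, 2), -4)) = Add(Rational(-5, 2), -2) = Rational(-9, 2) ≈ -4.5000)
G = -58
Function('q')(P) = Add(Rational(-15, 2), Mul(-1, P)) (Function('q')(P) = Add(-3, Add(Rational(-9, 2), Mul(-1, P))) = Add(Rational(-15, 2), Mul(-1, P)))
Add(Mul(Function('q')(1), Add(Add(-3, Mul(2, -4)), Mul(-1, G))), 14) = Add(Mul(Add(Rational(-15, 2), Mul(-1, 1)), Add(Add(-3, Mul(2, -4)), Mul(-1, -58))), 14) = Add(Mul(Add(Rational(-15, 2), -1), Add(Add(-3, -8), 58)), 14) = Add(Mul(Rational(-17, 2), Add(-11, 58)), 14) = Add(Mul(Rational(-17, 2), 47), 14) = Add(Rational(-799, 2), 14) = Rational(-771, 2)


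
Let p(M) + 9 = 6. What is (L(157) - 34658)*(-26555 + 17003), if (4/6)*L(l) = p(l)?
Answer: 331096200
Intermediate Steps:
p(M) = -3 (p(M) = -9 + 6 = -3)
L(l) = -9/2 (L(l) = (3/2)*(-3) = -9/2)
(L(157) - 34658)*(-26555 + 17003) = (-9/2 - 34658)*(-26555 + 17003) = -69325/2*(-9552) = 331096200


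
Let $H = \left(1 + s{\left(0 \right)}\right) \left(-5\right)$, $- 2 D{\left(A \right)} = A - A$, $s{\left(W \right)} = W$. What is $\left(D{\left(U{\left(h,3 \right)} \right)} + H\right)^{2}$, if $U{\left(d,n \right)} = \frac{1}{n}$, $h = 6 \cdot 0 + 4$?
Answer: $25$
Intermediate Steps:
$h = 4$ ($h = 0 + 4 = 4$)
$D{\left(A \right)} = 0$ ($D{\left(A \right)} = - \frac{A - A}{2} = \left(- \frac{1}{2}\right) 0 = 0$)
$H = -5$ ($H = \left(1 + 0\right) \left(-5\right) = 1 \left(-5\right) = -5$)
$\left(D{\left(U{\left(h,3 \right)} \right)} + H\right)^{2} = \left(0 - 5\right)^{2} = \left(-5\right)^{2} = 25$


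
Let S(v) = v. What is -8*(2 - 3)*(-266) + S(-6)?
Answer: -2134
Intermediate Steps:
-8*(2 - 3)*(-266) + S(-6) = -8*(2 - 3)*(-266) - 6 = -8*(-1)*(-266) - 6 = 8*(-266) - 6 = -2128 - 6 = -2134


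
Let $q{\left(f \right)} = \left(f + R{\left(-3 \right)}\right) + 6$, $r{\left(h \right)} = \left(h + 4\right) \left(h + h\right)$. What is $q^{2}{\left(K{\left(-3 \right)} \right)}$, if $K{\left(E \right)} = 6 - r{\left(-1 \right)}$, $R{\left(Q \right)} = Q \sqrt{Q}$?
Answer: $297 - 108 i \sqrt{3} \approx 297.0 - 187.06 i$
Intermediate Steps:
$r{\left(h \right)} = 2 h \left(4 + h\right)$ ($r{\left(h \right)} = \left(4 + h\right) 2 h = 2 h \left(4 + h\right)$)
$R{\left(Q \right)} = Q^{\frac{3}{2}}$
$K{\left(E \right)} = 12$ ($K{\left(E \right)} = 6 - 2 \left(-1\right) \left(4 - 1\right) = 6 - 2 \left(-1\right) 3 = 6 - -6 = 6 + 6 = 12$)
$q{\left(f \right)} = 6 + f - 3 i \sqrt{3}$ ($q{\left(f \right)} = \left(f + \left(-3\right)^{\frac{3}{2}}\right) + 6 = \left(f - 3 i \sqrt{3}\right) + 6 = 6 + f - 3 i \sqrt{3}$)
$q^{2}{\left(K{\left(-3 \right)} \right)} = \left(6 + 12 - 3 i \sqrt{3}\right)^{2} = \left(18 - 3 i \sqrt{3}\right)^{2}$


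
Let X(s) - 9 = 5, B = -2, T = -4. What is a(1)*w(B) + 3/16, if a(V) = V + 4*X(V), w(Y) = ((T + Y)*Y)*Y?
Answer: -21885/16 ≈ -1367.8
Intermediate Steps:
X(s) = 14 (X(s) = 9 + 5 = 14)
w(Y) = Y²*(-4 + Y) (w(Y) = ((-4 + Y)*Y)*Y = (Y*(-4 + Y))*Y = Y²*(-4 + Y))
a(V) = 56 + V (a(V) = V + 4*14 = V + 56 = 56 + V)
a(1)*w(B) + 3/16 = (56 + 1)*((-2)²*(-4 - 2)) + 3/16 = 57*(4*(-6)) + 3*(1/16) = 57*(-24) + 3/16 = -1368 + 3/16 = -21885/16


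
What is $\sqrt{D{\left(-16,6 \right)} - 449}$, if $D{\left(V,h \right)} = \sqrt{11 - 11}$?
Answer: $i \sqrt{449} \approx 21.19 i$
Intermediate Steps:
$D{\left(V,h \right)} = 0$ ($D{\left(V,h \right)} = \sqrt{0} = 0$)
$\sqrt{D{\left(-16,6 \right)} - 449} = \sqrt{0 - 449} = \sqrt{-449} = i \sqrt{449}$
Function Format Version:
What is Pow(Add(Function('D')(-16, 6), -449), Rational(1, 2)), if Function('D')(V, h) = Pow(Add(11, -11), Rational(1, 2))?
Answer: Mul(I, Pow(449, Rational(1, 2))) ≈ Mul(21.190, I)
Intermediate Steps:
Function('D')(V, h) = 0 (Function('D')(V, h) = Pow(0, Rational(1, 2)) = 0)
Pow(Add(Function('D')(-16, 6), -449), Rational(1, 2)) = Pow(Add(0, -449), Rational(1, 2)) = Pow(-449, Rational(1, 2)) = Mul(I, Pow(449, Rational(1, 2)))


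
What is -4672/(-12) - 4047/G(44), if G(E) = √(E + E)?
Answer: 1168/3 - 4047*√22/44 ≈ -42.078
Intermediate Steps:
G(E) = √2*√E (G(E) = √(2*E) = √2*√E)
-4672/(-12) - 4047/G(44) = -4672/(-12) - 4047*√22/44 = -4672*(-1/12) - 4047*√22/44 = 1168/3 - 4047*√22/44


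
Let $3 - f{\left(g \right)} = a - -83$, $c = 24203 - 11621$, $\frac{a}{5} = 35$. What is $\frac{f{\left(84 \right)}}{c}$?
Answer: $- \frac{85}{4194} \approx -0.020267$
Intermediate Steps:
$a = 175$ ($a = 5 \cdot 35 = 175$)
$c = 12582$
$f{\left(g \right)} = -255$ ($f{\left(g \right)} = 3 - \left(175 - -83\right) = 3 - \left(175 + 83\right) = 3 - 258 = -255$)
$\frac{f{\left(84 \right)}}{c} = - \frac{255}{12582} = \left(-255\right) \frac{1}{12582} = - \frac{85}{4194}$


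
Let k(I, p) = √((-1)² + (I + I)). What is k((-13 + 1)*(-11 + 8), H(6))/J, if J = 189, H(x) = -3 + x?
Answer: √73/189 ≈ 0.045206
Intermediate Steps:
k(I, p) = √(1 + 2*I)
k((-13 + 1)*(-11 + 8), H(6))/J = √(1 + 2*((-13 + 1)*(-11 + 8)))/189 = √(1 + 2*(-12*(-3)))*(1/189) = √(1 + 2*36)*(1/189) = √(1 + 72)*(1/189) = √73*(1/189) = √73/189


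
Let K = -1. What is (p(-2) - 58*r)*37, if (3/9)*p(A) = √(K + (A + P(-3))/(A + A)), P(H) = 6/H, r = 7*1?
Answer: -15022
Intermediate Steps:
r = 7
p(A) = 3*√(-1 + (-2 + A)/(2*A)) (p(A) = 3*√(-1 + (A + 6/(-3))/(A + A)) = 3*√(-1 + (A + 6*(-⅓))/((2*A))) = 3*√(-1 + (A - 2)*(1/(2*A))) = 3*√(-1 + (-2 + A)*(1/(2*A))) = 3*√(-1 + (-2 + A)/(2*A)))
(p(-2) - 58*r)*37 = (3*√2*√((-2 - 1*(-2))/(-2))/2 - 58*7)*37 = (3*√2*√(-(-2 + 2)/2)/2 - 406)*37 = (3*√2*√(-½*0)/2 - 406)*37 = (3*√2*√0/2 - 406)*37 = ((3/2)*√2*0 - 406)*37 = (0 - 406)*37 = -406*37 = -15022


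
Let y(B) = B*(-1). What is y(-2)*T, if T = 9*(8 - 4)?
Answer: 72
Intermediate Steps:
T = 36 (T = 9*4 = 36)
y(B) = -B
y(-2)*T = -1*(-2)*36 = 2*36 = 72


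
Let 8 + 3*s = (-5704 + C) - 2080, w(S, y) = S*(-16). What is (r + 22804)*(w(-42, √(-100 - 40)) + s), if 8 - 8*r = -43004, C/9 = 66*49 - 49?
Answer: 430015643/2 ≈ 2.1501e+8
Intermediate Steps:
C = 28665 (C = 9*(66*49 - 49) = 9*(3234 - 49) = 9*3185 = 28665)
w(S, y) = -16*S
s = 20873/3 (s = -8/3 + ((-5704 + 28665) - 2080)/3 = -8/3 + (22961 - 2080)/3 = -8/3 + (⅓)*20881 = -8/3 + 20881/3 = 20873/3 ≈ 6957.7)
r = 10753/2 (r = 1 - ⅛*(-43004) = 1 + 10751/2 = 10753/2 ≈ 5376.5)
(r + 22804)*(w(-42, √(-100 - 40)) + s) = (10753/2 + 22804)*(-16*(-42) + 20873/3) = 56361*(672 + 20873/3)/2 = (56361/2)*(22889/3) = 430015643/2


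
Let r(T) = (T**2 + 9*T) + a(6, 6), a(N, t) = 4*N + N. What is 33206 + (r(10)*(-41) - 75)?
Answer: 24111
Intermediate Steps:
a(N, t) = 5*N
r(T) = 30 + T**2 + 9*T (r(T) = (T**2 + 9*T) + 5*6 = (T**2 + 9*T) + 30 = 30 + T**2 + 9*T)
33206 + (r(10)*(-41) - 75) = 33206 + ((30 + 10**2 + 9*10)*(-41) - 75) = 33206 + ((30 + 100 + 90)*(-41) - 75) = 33206 + (220*(-41) - 75) = 33206 + (-9020 - 75) = 33206 - 9095 = 24111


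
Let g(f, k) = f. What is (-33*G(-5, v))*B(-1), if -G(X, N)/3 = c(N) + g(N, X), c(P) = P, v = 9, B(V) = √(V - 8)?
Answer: 5346*I ≈ 5346.0*I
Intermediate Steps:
B(V) = √(-8 + V)
G(X, N) = -6*N (G(X, N) = -3*(N + N) = -6*N)
(-33*G(-5, v))*B(-1) = (-(-198)*9)*√(-8 - 1) = (-33*(-54))*√(-9) = 1782*(3*I) = 5346*I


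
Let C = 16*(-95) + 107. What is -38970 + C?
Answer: -40383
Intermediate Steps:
C = -1413 (C = -1520 + 107 = -1413)
-38970 + C = -38970 - 1413 = -40383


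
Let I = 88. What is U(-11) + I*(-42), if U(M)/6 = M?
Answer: -3762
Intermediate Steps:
U(M) = 6*M
U(-11) + I*(-42) = 6*(-11) + 88*(-42) = -66 - 3696 = -3762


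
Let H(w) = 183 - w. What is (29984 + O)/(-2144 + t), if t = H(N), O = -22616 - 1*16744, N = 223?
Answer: 1172/273 ≈ 4.2930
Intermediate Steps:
O = -39360 (O = -22616 - 16744 = -39360)
t = -40 (t = 183 - 1*223 = 183 - 223 = -40)
(29984 + O)/(-2144 + t) = (29984 - 39360)/(-2144 - 40) = -9376/(-2184) = -9376*(-1/2184) = 1172/273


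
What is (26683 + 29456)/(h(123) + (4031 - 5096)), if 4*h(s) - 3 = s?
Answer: -37426/689 ≈ -54.319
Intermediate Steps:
h(s) = 3/4 + s/4
(26683 + 29456)/(h(123) + (4031 - 5096)) = (26683 + 29456)/((3/4 + (1/4)*123) + (4031 - 5096)) = 56139/((3/4 + 123/4) - 1065) = 56139/(63/2 - 1065) = 56139/(-2067/2) = 56139*(-2/2067) = -37426/689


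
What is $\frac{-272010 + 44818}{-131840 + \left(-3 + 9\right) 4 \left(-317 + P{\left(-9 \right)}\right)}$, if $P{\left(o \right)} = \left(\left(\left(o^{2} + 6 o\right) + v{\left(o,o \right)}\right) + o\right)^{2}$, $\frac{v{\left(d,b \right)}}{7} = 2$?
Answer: $\frac{28399}{14359} \approx 1.9778$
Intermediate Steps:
$v{\left(d,b \right)} = 14$ ($v{\left(d,b \right)} = 7 \cdot 2 = 14$)
$P{\left(o \right)} = \left(14 + o^{2} + 7 o\right)^{2}$ ($P{\left(o \right)} = \left(\left(\left(o^{2} + 6 o\right) + 14\right) + o\right)^{2} = \left(\left(14 + o^{2} + 6 o\right) + o\right)^{2} = \left(14 + o^{2} + 7 o\right)^{2}$)
$\frac{-272010 + 44818}{-131840 + \left(-3 + 9\right) 4 \left(-317 + P{\left(-9 \right)}\right)} = \frac{-272010 + 44818}{-131840 + \left(-3 + 9\right) 4 \left(-317 + \left(14 + \left(-9\right)^{2} + 7 \left(-9\right)\right)^{2}\right)} = - \frac{227192}{-131840 + 6 \cdot 4 \left(-317 + \left(14 + 81 - 63\right)^{2}\right)} = - \frac{227192}{-131840 + 24 \left(-317 + 32^{2}\right)} = - \frac{227192}{-131840 + 24 \left(-317 + 1024\right)} = - \frac{227192}{-131840 + 24 \cdot 707} = - \frac{227192}{-131840 + 16968} = - \frac{227192}{-114872} = \left(-227192\right) \left(- \frac{1}{114872}\right) = \frac{28399}{14359}$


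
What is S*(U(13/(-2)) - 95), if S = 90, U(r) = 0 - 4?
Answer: -8910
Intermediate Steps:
U(r) = -4
S*(U(13/(-2)) - 95) = 90*(-4 - 95) = 90*(-99) = -8910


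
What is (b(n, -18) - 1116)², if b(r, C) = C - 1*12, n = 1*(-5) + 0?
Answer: 1313316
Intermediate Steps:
n = -5 (n = -5 + 0 = -5)
b(r, C) = -12 + C (b(r, C) = C - 12 = -12 + C)
(b(n, -18) - 1116)² = ((-12 - 18) - 1116)² = (-30 - 1116)² = (-1146)² = 1313316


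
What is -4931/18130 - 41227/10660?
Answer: -80000997/19326580 ≈ -4.1394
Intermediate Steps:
-4931/18130 - 41227/10660 = -80000997/19326580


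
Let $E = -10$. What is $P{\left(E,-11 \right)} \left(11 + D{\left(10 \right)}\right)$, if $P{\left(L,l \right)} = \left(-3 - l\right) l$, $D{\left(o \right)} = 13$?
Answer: $-2112$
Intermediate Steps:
$P{\left(L,l \right)} = l \left(-3 - l\right)$
$P{\left(E,-11 \right)} \left(11 + D{\left(10 \right)}\right) = \left(-1\right) \left(-11\right) \left(3 - 11\right) \left(11 + 13\right) = \left(-1\right) \left(-11\right) \left(-8\right) 24 = \left(-88\right) 24 = -2112$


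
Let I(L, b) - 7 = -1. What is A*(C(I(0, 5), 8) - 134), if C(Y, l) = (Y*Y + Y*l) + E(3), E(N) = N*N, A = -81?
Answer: 3321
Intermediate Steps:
I(L, b) = 6 (I(L, b) = 7 - 1 = 6)
E(N) = N²
C(Y, l) = 9 + Y² + Y*l (C(Y, l) = (Y*Y + Y*l) + 3² = (Y² + Y*l) + 9 = 9 + Y² + Y*l)
A*(C(I(0, 5), 8) - 134) = -81*((9 + 6² + 6*8) - 134) = -81*((9 + 36 + 48) - 134) = -81*(93 - 134) = -81*(-41) = 3321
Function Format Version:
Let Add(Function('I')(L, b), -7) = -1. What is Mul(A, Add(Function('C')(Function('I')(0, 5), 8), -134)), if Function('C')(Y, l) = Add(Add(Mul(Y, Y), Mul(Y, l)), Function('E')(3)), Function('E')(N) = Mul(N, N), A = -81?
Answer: 3321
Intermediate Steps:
Function('I')(L, b) = 6 (Function('I')(L, b) = Add(7, -1) = 6)
Function('E')(N) = Pow(N, 2)
Function('C')(Y, l) = Add(9, Pow(Y, 2), Mul(Y, l)) (Function('C')(Y, l) = Add(Add(Mul(Y, Y), Mul(Y, l)), Pow(3, 2)) = Add(Add(Pow(Y, 2), Mul(Y, l)), 9) = Add(9, Pow(Y, 2), Mul(Y, l)))
Mul(A, Add(Function('C')(Function('I')(0, 5), 8), -134)) = Mul(-81, Add(Add(9, Pow(6, 2), Mul(6, 8)), -134)) = Mul(-81, Add(Add(9, 36, 48), -134)) = Mul(-81, Add(93, -134)) = Mul(-81, -41) = 3321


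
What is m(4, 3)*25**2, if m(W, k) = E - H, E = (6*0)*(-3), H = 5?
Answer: -3125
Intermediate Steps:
E = 0 (E = 0*(-3) = 0)
m(W, k) = -5 (m(W, k) = 0 - 1*5 = 0 - 5 = -5)
m(4, 3)*25**2 = -5*25**2 = -5*625 = -3125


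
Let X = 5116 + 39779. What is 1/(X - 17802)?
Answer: 1/27093 ≈ 3.6910e-5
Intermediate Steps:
X = 44895
1/(X - 17802) = 1/(44895 - 17802) = 1/27093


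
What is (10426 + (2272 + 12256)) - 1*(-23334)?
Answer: 48288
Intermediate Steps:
(10426 + (2272 + 12256)) - 1*(-23334) = (10426 + 14528) + 23334 = 24954 + 23334 = 48288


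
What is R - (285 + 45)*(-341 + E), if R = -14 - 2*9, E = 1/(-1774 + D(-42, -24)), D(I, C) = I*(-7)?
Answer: 16649737/148 ≈ 1.1250e+5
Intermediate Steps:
D(I, C) = -7*I
E = -1/1480 (E = 1/(-1774 - 7*(-42)) = 1/(-1774 + 294) = 1/(-1480) = -1/1480 ≈ -0.00067568)
R = -32 (R = -14 - 18 = -32)
R - (285 + 45)*(-341 + E) = -32 - (285 + 45)*(-341 - 1/1480) = -32 - 330*(-504681)/1480 = -32 - 1*(-16654473/148) = -32 + 16654473/148 = 16649737/148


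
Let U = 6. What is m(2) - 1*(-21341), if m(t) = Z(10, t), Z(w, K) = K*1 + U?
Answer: 21349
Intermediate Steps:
Z(w, K) = 6 + K (Z(w, K) = K*1 + 6 = K + 6 = 6 + K)
m(t) = 6 + t
m(2) - 1*(-21341) = (6 + 2) - 1*(-21341) = 8 + 21341 = 21349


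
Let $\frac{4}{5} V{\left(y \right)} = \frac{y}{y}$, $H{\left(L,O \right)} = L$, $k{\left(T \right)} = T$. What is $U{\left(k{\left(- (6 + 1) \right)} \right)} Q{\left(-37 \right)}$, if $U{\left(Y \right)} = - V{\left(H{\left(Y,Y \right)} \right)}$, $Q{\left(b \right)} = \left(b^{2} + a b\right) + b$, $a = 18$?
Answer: $- \frac{1665}{2} \approx -832.5$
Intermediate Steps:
$V{\left(y \right)} = \frac{5}{4}$ ($V{\left(y \right)} = \frac{5 \frac{y}{y}}{4} = \frac{5}{4} \cdot 1 = \frac{5}{4}$)
$Q{\left(b \right)} = b^{2} + 19 b$ ($Q{\left(b \right)} = \left(b^{2} + 18 b\right) + b = b^{2} + 19 b$)
$U{\left(Y \right)} = - \frac{5}{4}$ ($U{\left(Y \right)} = \left(-1\right) \frac{5}{4} = - \frac{5}{4}$)
$U{\left(k{\left(- (6 + 1) \right)} \right)} Q{\left(-37 \right)} = - \frac{5 \left(- 37 \left(19 - 37\right)\right)}{4} = - \frac{5 \left(\left(-37\right) \left(-18\right)\right)}{4} = \left(- \frac{5}{4}\right) 666 = - \frac{1665}{2}$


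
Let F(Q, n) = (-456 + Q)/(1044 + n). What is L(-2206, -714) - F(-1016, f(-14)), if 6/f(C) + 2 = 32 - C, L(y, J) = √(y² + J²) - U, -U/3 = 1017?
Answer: 70116905/22971 + 2*√1344058 ≈ 5371.1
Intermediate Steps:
U = -3051 (U = -3*1017 = -3051)
L(y, J) = 3051 + √(J² + y²) (L(y, J) = √(y² + J²) - 1*(-3051) = √(J² + y²) + 3051 = 3051 + √(J² + y²))
f(C) = 6/(30 - C) (f(C) = 6/(-2 + (32 - C)) = 6/(30 - C))
F(Q, n) = (-456 + Q)/(1044 + n)
L(-2206, -714) - F(-1016, f(-14)) = (3051 + √((-714)² + (-2206)²)) - (-456 - 1016)/(1044 - 6/(-30 - 14)) = (3051 + √(509796 + 4866436)) - (-1472)/(1044 - 6/(-44)) = (3051 + √5376232) - (-1472)/(1044 - 6*(-1/44)) = (3051 + 2*√1344058) - (-1472)/(1044 + 3/22) = (3051 + 2*√1344058) - (-1472)/22971/22 = (3051 + 2*√1344058) - 22*(-1472)/22971 = (3051 + 2*√1344058) - 1*(-32384/22971) = (3051 + 2*√1344058) + 32384/22971 = 70116905/22971 + 2*√1344058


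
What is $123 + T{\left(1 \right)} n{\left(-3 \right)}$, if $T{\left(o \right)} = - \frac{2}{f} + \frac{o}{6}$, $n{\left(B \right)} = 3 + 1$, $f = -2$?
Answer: $\frac{383}{3} \approx 127.67$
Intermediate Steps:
$n{\left(B \right)} = 4$
$T{\left(o \right)} = 1 + \frac{o}{6}$ ($T{\left(o \right)} = - \frac{2}{-2} + \frac{o}{6} = \left(-2\right) \left(- \frac{1}{2}\right) + o \frac{1}{6} = 1 + \frac{o}{6}$)
$123 + T{\left(1 \right)} n{\left(-3 \right)} = 123 + \left(1 + \frac{1}{6} \cdot 1\right) 4 = 123 + \left(1 + \frac{1}{6}\right) 4 = 123 + \frac{7}{6} \cdot 4 = 123 + \frac{14}{3} = \frac{383}{3}$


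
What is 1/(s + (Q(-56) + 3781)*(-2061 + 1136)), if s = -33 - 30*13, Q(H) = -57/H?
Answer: -56/195932213 ≈ -2.8581e-7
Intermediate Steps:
s = -423 (s = -33 - 390 = -423)
1/(s + (Q(-56) + 3781)*(-2061 + 1136)) = 1/(-423 + (-57/(-56) + 3781)*(-2061 + 1136)) = 1/(-423 + (-57*(-1/56) + 3781)*(-925)) = 1/(-423 + (57/56 + 3781)*(-925)) = 1/(-423 + (211793/56)*(-925)) = 1/(-423 - 195908525/56) = 1/(-195932213/56) = -56/195932213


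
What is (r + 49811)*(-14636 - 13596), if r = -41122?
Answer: -245307848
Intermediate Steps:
(r + 49811)*(-14636 - 13596) = (-41122 + 49811)*(-14636 - 13596) = 8689*(-28232) = -245307848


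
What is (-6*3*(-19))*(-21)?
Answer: -7182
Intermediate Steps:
(-6*3*(-19))*(-21) = -18*(-19)*(-21) = 342*(-21) = -7182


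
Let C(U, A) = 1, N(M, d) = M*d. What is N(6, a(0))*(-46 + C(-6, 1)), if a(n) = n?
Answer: 0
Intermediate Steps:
N(6, a(0))*(-46 + C(-6, 1)) = (6*0)*(-46 + 1) = 0*(-45) = 0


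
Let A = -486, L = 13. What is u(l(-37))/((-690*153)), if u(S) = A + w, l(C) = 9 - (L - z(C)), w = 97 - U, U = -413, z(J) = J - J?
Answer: -4/17595 ≈ -0.00022734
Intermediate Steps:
z(J) = 0
w = 510 (w = 97 - 1*(-413) = 97 + 413 = 510)
l(C) = -4 (l(C) = 9 - (13 - 1*0) = 9 - (13 + 0) = 9 - 1*13 = 9 - 13 = -4)
u(S) = 24 (u(S) = -486 + 510 = 24)
u(l(-37))/((-690*153)) = 24/((-690*153)) = 24/(-105570) = 24*(-1/105570) = -4/17595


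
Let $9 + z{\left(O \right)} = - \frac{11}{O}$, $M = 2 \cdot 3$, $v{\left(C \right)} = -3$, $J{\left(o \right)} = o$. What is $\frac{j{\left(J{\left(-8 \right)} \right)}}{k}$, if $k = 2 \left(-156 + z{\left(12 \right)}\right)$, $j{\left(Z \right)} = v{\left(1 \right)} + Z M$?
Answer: $\frac{306}{1991} \approx 0.15369$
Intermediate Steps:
$M = 6$
$z{\left(O \right)} = -9 - \frac{11}{O}$
$j{\left(Z \right)} = -3 + 6 Z$ ($j{\left(Z \right)} = -3 + Z 6 = -3 + 6 Z$)
$k = - \frac{1991}{6}$ ($k = 2 \left(-156 - \left(9 + \frac{11}{12}\right)\right) = 2 \left(-156 - \frac{119}{12}\right) = 2 \left(- \frac{1991}{12}\right) = - \frac{1991}{6} \approx -331.83$)
$\frac{j{\left(J{\left(-8 \right)} \right)}}{k} = \frac{-3 + 6 \left(-8\right)}{- \frac{1991}{6}} = \left(-3 - 48\right) \left(- \frac{6}{1991}\right) = \left(-51\right) \left(- \frac{6}{1991}\right) = \frac{306}{1991}$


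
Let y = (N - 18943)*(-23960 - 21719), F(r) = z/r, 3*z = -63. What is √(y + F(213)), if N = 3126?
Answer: √3642146408966/71 ≈ 26879.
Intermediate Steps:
z = -21 (z = (⅓)*(-63) = -21)
F(r) = -21/r
y = 722504743 (y = (3126 - 18943)*(-23960 - 21719) = -15817*(-45679) = 722504743)
√(y + F(213)) = √(722504743 - 21/213) = √(722504743 - 21*1/213) = √(722504743 - 7/71) = √(51297836746/71) = √3642146408966/71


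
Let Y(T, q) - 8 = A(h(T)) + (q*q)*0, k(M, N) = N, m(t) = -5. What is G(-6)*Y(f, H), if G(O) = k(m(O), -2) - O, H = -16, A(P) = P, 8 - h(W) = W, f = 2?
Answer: 56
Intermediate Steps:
h(W) = 8 - W
G(O) = -2 - O
Y(T, q) = 16 - T (Y(T, q) = 8 + ((8 - T) + (q*q)*0) = 8 + ((8 - T) + q**2*0) = 8 + ((8 - T) + 0) = 8 + (8 - T) = 16 - T)
G(-6)*Y(f, H) = (-2 - 1*(-6))*(16 - 1*2) = (-2 + 6)*(16 - 2) = 4*14 = 56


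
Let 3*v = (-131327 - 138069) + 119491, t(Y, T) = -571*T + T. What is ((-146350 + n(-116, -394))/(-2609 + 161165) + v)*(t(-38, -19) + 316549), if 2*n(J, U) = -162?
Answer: -2593799424318089/158556 ≈ -1.6359e+10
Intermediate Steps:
t(Y, T) = -570*T
n(J, U) = -81 (n(J, U) = (1/2)*(-162) = -81)
v = -149905/3 (v = ((-131327 - 138069) + 119491)/3 = (-269396 + 119491)/3 = (1/3)*(-149905) = -149905/3 ≈ -49968.)
((-146350 + n(-116, -394))/(-2609 + 161165) + v)*(t(-38, -19) + 316549) = ((-146350 - 81)/(-2609 + 161165) - 149905/3)*(-570*(-19) + 316549) = (-146431/158556 - 149905/3)*(10830 + 316549) = (-146431*1/158556 - 149905/3)*327379 = (-146431/158556 - 149905/3)*327379 = -7922925491/158556*327379 = -2593799424318089/158556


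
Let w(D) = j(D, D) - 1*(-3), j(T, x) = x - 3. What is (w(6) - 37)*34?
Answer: -1054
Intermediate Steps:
j(T, x) = -3 + x
w(D) = D (w(D) = (-3 + D) - 1*(-3) = (-3 + D) + 3 = D)
(w(6) - 37)*34 = (6 - 37)*34 = -31*34 = -1054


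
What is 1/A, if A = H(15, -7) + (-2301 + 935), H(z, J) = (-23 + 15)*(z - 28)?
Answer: -1/1262 ≈ -0.00079239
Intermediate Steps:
H(z, J) = 224 - 8*z (H(z, J) = -8*(-28 + z) = 224 - 8*z)
A = -1262 (A = (224 - 8*15) + (-2301 + 935) = (224 - 120) - 1366 = 104 - 1366 = -1262)
1/A = 1/(-1262) = -1/1262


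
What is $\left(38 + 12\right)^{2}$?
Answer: $2500$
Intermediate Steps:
$\left(38 + 12\right)^{2} = 50^{2} = 2500$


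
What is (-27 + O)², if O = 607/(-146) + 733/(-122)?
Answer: 27389919001/19829209 ≈ 1381.3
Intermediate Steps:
O = -45268/4453 (O = 607*(-1/146) + 733*(-1/122) = -607/146 - 733/122 = -45268/4453 ≈ -10.166)
(-27 + O)² = (-27 - 45268/4453)² = (-165499/4453)² = 27389919001/19829209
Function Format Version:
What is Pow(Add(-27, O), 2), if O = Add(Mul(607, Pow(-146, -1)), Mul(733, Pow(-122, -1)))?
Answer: Rational(27389919001, 19829209) ≈ 1381.3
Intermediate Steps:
O = Rational(-45268, 4453) (O = Add(Mul(607, Rational(-1, 146)), Mul(733, Rational(-1, 122))) = Add(Rational(-607, 146), Rational(-733, 122)) = Rational(-45268, 4453) ≈ -10.166)
Pow(Add(-27, O), 2) = Pow(Add(-27, Rational(-45268, 4453)), 2) = Pow(Rational(-165499, 4453), 2) = Rational(27389919001, 19829209)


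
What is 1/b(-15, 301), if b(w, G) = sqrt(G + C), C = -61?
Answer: sqrt(15)/60 ≈ 0.064550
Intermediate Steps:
b(w, G) = sqrt(-61 + G) (b(w, G) = sqrt(G - 61) = sqrt(-61 + G))
1/b(-15, 301) = 1/(sqrt(-61 + 301)) = 1/(sqrt(240)) = 1/(4*sqrt(15)) = sqrt(15)/60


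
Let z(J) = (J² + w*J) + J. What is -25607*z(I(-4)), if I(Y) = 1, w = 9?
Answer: -281677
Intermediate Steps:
z(J) = J² + 10*J (z(J) = (J² + 9*J) + J = J² + 10*J)
-25607*z(I(-4)) = -25607*(10 + 1) = -25607*11 = -281677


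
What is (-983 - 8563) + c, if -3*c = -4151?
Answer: -24487/3 ≈ -8162.3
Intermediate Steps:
c = 4151/3 (c = -⅓*(-4151) = 4151/3 ≈ 1383.7)
(-983 - 8563) + c = (-983 - 8563) + 4151/3 = -9546 + 4151/3 = -24487/3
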